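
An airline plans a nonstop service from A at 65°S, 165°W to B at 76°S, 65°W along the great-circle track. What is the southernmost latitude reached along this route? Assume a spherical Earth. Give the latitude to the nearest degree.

≈ 79°S

The great circle lies in the plane with unit normal n̂ = (p₁ × p₂)/|p₁ × p₂|.
Here n̂_z ≈ +0.198; the vertex latitude is φ_max = arccos|n̂_z| ≈ 78.6°.
Check via Clairaut: cos φ_max = |cos φ₁| · sin C = cos(65.0°)·sin(152.0°) ≈ 0.198, again giving ≈ 78.6°.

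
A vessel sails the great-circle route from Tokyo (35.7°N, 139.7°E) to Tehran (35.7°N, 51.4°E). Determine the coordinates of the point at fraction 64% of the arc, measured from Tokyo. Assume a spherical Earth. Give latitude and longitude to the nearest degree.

Convert each endpoint to a unit vector on the sphere (x = cos φ cos λ, y = cos φ sin λ, z = sin φ).
The central angle between the endpoints is δ = arccos(p₁·p₂) ≈ 1.202 rad (68.9°).
Interpolate at f = 0.64 with slerp weights a = sin((1−f)δ)/sin δ ≈ 0.450, b = sin(fδ)/sin δ ≈ 0.746.
p = a·p₁ + b·p₂ ≈ (0.099, 0.710, 0.698); φ = arcsin(p_z) ≈ 44.24°, λ = atan2(p_y, p_x) ≈ 82.03°.

≈ (44°N, 82°E)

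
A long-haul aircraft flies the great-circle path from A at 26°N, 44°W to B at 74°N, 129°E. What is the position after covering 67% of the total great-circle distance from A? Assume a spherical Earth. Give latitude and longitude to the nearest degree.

From cos δ = sin φ₁ sin φ₂ + cos φ₁ cos φ₂ cos Δλ, the central angle is δ ≈ 1.394 rad (79.9°).
Interpolate at f = 0.67 with slerp weights a = sin((1−f)δ)/sin δ ≈ 0.451, b = sin(fδ)/sin δ ≈ 0.817.
p = a·p₁ + b·p₂ ≈ (0.150, -0.107, 0.983); φ = arcsin(p_z) ≈ 79.40°, λ = atan2(p_y, p_x) ≈ -35.42°.

≈ 79°N, 35°W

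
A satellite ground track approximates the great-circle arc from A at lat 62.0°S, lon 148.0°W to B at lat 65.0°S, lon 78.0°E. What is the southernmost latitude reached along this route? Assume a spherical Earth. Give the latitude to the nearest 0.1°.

≈ 79.0°S

The great circle lies in the plane with unit normal n̂ = (p₁ × p₂)/|p₁ × p₂|.
Here n̂_z ≈ -0.191; the vertex latitude is φ_max = arccos|n̂_z| ≈ 79.0°.
Check via Clairaut: cos φ_max = |cos φ₁| · sin C = cos(62.0°)·sin(156.1°) ≈ 0.191, again giving ≈ 79.0°.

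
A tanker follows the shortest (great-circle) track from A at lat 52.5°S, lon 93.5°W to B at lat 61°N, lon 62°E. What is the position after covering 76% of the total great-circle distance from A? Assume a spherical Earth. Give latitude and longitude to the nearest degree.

Convert each endpoint to a unit vector on the sphere (x = cos φ cos λ, y = cos φ sin λ, z = sin φ).
The central angle between the endpoints is δ = arccos(p₁·p₂) ≈ 2.867 rad (164.2°).
Interpolate at f = 0.76 with slerp weights a = sin((1−f)δ)/sin δ ≈ 2.339, b = sin(fδ)/sin δ ≈ 3.024.
p = a·p₁ + b·p₂ ≈ (0.601, -0.127, 0.789); φ = arcsin(p_z) ≈ 52.08°, λ = atan2(p_y, p_x) ≈ -11.92°.

≈ lat 52°N, lon 12°W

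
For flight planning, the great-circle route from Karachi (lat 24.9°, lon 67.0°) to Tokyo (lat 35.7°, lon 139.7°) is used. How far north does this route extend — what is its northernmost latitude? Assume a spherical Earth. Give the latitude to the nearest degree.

The great circle lies in the plane with unit normal n̂ = (p₁ × p₂)/|p₁ × p₂|.
Here n̂_z ≈ +0.794; the vertex latitude is φ_max = arccos|n̂_z| ≈ 37.4°.
Check via Clairaut: cos φ_max = |cos φ₁| · sin C = cos(24.9°)·sin(61.1°) ≈ 0.794, again giving ≈ 37.4°.

≈ 37°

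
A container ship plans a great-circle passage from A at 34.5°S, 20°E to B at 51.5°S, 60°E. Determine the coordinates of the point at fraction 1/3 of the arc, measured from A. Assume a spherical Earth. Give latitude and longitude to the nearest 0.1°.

≈ 41.6°S, 30.8°E

Convert each endpoint to a unit vector on the sphere (x = cos φ cos λ, y = cos φ sin λ, z = sin φ).
The central angle between the endpoints is δ = arccos(p₁·p₂) ≈ 0.580 rad (33.3°).
Interpolate at f = 1/3 with slerp weights a = sin((1−f)δ)/sin δ ≈ 0.688, b = sin(fδ)/sin δ ≈ 0.351.
p = a·p₁ + b·p₂ ≈ (0.642, 0.383, -0.664); φ = arcsin(p_z) ≈ -41.62°, λ = atan2(p_y, p_x) ≈ 30.82°.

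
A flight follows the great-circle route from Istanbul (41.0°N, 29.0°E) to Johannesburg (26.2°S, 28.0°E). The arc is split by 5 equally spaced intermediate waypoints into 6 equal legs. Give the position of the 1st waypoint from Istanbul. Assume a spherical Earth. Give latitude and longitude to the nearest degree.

The haversine formula gives a central angle δ ≈ 1.173 rad (67.2°) between the endpoints.
Interpolate at f = 1/6 with slerp weights a = sin((1−f)δ)/sin δ ≈ 0.899, b = sin(fδ)/sin δ ≈ 0.211.
p = a·p₁ + b·p₂ ≈ (0.761, 0.418, 0.497); φ = arcsin(p_z) ≈ 29.80°, λ = atan2(p_y, p_x) ≈ 28.78°.

≈ 30°N, 29°E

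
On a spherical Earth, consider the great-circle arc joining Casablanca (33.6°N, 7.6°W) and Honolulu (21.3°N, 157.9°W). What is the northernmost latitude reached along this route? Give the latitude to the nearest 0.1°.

The great circle lies in the plane with unit normal n̂ = (p₁ × p₂)/|p₁ × p₂|.
Here n̂_z ≈ -0.436; the vertex latitude is φ_max = arccos|n̂_z| ≈ 64.1°.
Check via Clairaut: cos φ_max = |cos φ₁| · sin C = cos(33.6°)·sin(31.6°) ≈ 0.436, again giving ≈ 64.1°.

≈ 64.1°N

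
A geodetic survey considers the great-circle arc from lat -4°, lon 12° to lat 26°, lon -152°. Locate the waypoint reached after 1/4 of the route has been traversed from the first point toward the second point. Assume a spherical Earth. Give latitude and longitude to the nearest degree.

≈ lat 28°, lon -11°

Convert each endpoint to a unit vector on the sphere (x = cos φ cos λ, y = cos φ sin λ, z = sin φ).
The central angle between the endpoints is δ = arccos(p₁·p₂) ≈ 2.674 rad (153.2°).
Interpolate at f = 1/4 with slerp weights a = sin((1−f)δ)/sin δ ≈ 2.011, b = sin(fδ)/sin δ ≈ 1.374.
p = a·p₁ + b·p₂ ≈ (0.872, -0.163, 0.462); φ = arcsin(p_z) ≈ 27.51°, λ = atan2(p_y, p_x) ≈ -10.56°.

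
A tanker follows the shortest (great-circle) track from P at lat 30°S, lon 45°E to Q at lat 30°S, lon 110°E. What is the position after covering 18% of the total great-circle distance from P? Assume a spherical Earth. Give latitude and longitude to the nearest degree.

Convert each endpoint to a unit vector on the sphere (x = cos φ cos λ, y = cos φ sin λ, z = sin φ).
The central angle between the endpoints is δ = arccos(p₁·p₂) ≈ 0.968 rad (55.5°).
Interpolate at f = 0.18 with slerp weights a = sin((1−f)δ)/sin δ ≈ 0.866, b = sin(fδ)/sin δ ≈ 0.210.
p = a·p₁ + b·p₂ ≈ (0.468, 0.701, -0.538); φ = arcsin(p_z) ≈ -32.55°, λ = atan2(p_y, p_x) ≈ 56.30°.

≈ lat 33°S, lon 56°E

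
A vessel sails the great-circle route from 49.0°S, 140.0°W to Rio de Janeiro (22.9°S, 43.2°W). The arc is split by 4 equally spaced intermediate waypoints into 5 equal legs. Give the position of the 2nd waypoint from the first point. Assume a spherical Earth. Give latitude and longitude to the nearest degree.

From cos δ = sin φ₁ sin φ₂ + cos φ₁ cos φ₂ cos Δλ, the central angle is δ ≈ 1.347 rad (77.2°).
Interpolate at f = 2/5 with slerp weights a = sin((1−f)δ)/sin δ ≈ 0.741, b = sin(fδ)/sin δ ≈ 0.526.
p = a·p₁ + b·p₂ ≈ (-0.019, -0.645, -0.764); φ = arcsin(p_z) ≈ -49.85°, λ = atan2(p_y, p_x) ≈ -91.72°.

≈ 50°S, 92°W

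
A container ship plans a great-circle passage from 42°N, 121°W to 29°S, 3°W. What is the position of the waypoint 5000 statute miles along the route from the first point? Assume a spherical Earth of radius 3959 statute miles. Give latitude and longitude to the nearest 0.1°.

≈ 7.2°N, 48.3°W

The haversine formula gives a central angle δ ≈ 2.252 rad (129.0°) between the endpoints. The total great-circle distance is δ·R ≈ 2.252 × 3959 ≈ 8915 mi, so the target fraction is f = 5000/8915 ≈ 0.561.
Interpolate at f ≈ 0.561 with slerp weights a = sin((1−f)δ)/sin δ ≈ 1.075, b = sin(fδ)/sin δ ≈ 1.227.
p = a·p₁ + b·p₂ ≈ (0.660, -0.741, 0.125); φ = arcsin(p_z) ≈ 7.17°, λ = atan2(p_y, p_x) ≈ -48.32°.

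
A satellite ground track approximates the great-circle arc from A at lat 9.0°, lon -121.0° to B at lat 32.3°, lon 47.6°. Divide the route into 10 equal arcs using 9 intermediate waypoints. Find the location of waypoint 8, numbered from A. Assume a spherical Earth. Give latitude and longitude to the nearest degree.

≈ lat 58°, lon 33°

From cos δ = sin φ₁ sin φ₂ + cos φ₁ cos φ₂ cos Δλ, the central angle is δ ≈ 2.396 rad (137.3°).
Interpolate at f = 8/10 with slerp weights a = sin((1−f)δ)/sin δ ≈ 0.680, b = sin(fδ)/sin δ ≈ 1.387.
p = a·p₁ + b·p₂ ≈ (0.445, 0.290, 0.847); φ = arcsin(p_z) ≈ 57.93°, λ = atan2(p_y, p_x) ≈ 33.12°.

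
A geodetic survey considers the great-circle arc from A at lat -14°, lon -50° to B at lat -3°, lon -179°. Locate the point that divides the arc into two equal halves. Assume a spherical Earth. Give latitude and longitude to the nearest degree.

Convert each endpoint to a unit vector on the sphere (x = cos φ cos λ, y = cos φ sin λ, z = sin φ).
The central angle between the endpoints is δ = arccos(p₁·p₂) ≈ 2.211 rad (126.7°).
Interpolate at f = 1/2 with slerp weights a = sin((1−f)δ)/sin δ ≈ 1.114, b = sin(fδ)/sin δ ≈ 1.114.
p = a·p₁ + b·p₂ ≈ (-0.418, -0.847, -0.328); φ = arcsin(p_z) ≈ -19.14°, λ = atan2(p_y, p_x) ≈ -116.23°.

≈ lat -19°, lon -116°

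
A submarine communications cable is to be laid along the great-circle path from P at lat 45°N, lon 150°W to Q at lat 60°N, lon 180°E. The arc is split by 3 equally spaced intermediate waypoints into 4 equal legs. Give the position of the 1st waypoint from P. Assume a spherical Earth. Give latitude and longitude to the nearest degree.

The haversine formula gives a central angle δ ≈ 0.406 rad (23.3°) between the endpoints.
Interpolate at f = 1/4 with slerp weights a = sin((1−f)δ)/sin δ ≈ 0.759, b = sin(fδ)/sin δ ≈ 0.257.
p = a·p₁ + b·p₂ ≈ (-0.593, -0.268, 0.759); φ = arcsin(p_z) ≈ 49.38°, λ = atan2(p_y, p_x) ≈ -155.65°.

≈ lat 49°N, lon 156°W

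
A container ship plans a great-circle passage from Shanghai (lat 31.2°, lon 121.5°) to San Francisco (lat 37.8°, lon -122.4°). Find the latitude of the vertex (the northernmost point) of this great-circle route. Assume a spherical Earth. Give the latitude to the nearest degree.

The great circle lies in the plane with unit normal n̂ = (p₁ × p₂)/|p₁ × p₂|.
Here n̂_z ≈ +0.607; the vertex latitude is φ_max = arccos|n̂_z| ≈ 52.6°.

≈ 53°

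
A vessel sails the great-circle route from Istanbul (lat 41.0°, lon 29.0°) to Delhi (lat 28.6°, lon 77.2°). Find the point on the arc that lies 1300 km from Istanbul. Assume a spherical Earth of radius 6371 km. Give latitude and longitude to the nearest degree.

≈ lat 40°, lon 44°

Convert each endpoint to a unit vector on the sphere (x = cos φ cos λ, y = cos φ sin λ, z = sin φ).
The central angle between the endpoints is δ = arccos(p₁·p₂) ≈ 0.714 rad (40.9°). The total great-circle distance is δ·R ≈ 0.714 × 6371 ≈ 4549 km, so the target fraction is f = 1300/4549 ≈ 0.286.
Interpolate at f ≈ 0.286 with slerp weights a = sin((1−f)δ)/sin δ ≈ 0.745, b = sin(fδ)/sin δ ≈ 0.309.
p = a·p₁ + b·p₂ ≈ (0.552, 0.538, 0.637); φ = arcsin(p_z) ≈ 39.58°, λ = atan2(p_y, p_x) ≈ 44.23°.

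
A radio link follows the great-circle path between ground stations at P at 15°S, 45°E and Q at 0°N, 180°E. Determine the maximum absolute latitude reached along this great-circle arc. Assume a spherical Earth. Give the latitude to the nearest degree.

≈ 21°S

The great circle lies in the plane with unit normal n̂ = (p₁ × p₂)/|p₁ × p₂|.
Here n̂_z ≈ +0.935; the vertex latitude is φ_max = arccos|n̂_z| ≈ 20.8°.
Check via Clairaut: cos φ_max = |cos φ₁| · sin C = cos(15.0°)·sin(104.5°) ≈ 0.935, again giving ≈ 20.8°.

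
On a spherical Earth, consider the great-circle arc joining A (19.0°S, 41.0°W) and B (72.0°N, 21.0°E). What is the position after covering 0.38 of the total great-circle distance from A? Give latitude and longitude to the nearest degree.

From cos δ = sin φ₁ sin φ₂ + cos φ₁ cos φ₂ cos Δλ, the central angle is δ ≈ 1.744 rad (99.9°).
Interpolate at f = 0.38 with slerp weights a = sin((1−f)δ)/sin δ ≈ 0.896, b = sin(fδ)/sin δ ≈ 0.625.
p = a·p₁ + b·p₂ ≈ (0.820, -0.487, 0.302); φ = arcsin(p_z) ≈ 17.60°, λ = atan2(p_y, p_x) ≈ -30.70°.

≈ (18°N, 31°W)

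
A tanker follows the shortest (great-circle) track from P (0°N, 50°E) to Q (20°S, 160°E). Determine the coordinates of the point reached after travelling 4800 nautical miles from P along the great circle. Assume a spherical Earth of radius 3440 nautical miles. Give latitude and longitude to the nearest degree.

≈ (21°S, 129°E)

Convert each endpoint to a unit vector on the sphere (x = cos φ cos λ, y = cos φ sin λ, z = sin φ).
The central angle between the endpoints is δ = arccos(p₁·p₂) ≈ 1.898 rad (108.7°). The total great-circle distance is δ·R ≈ 1.898 × 3440 ≈ 6529 nmi, so the target fraction is f = 4800/6529 ≈ 0.735.
Interpolate at f ≈ 0.735 with slerp weights a = sin((1−f)δ)/sin δ ≈ 0.509, b = sin(fδ)/sin δ ≈ 1.040.
p = a·p₁ + b·p₂ ≈ (-0.591, 0.724, -0.356); φ = arcsin(p_z) ≈ -20.83°, λ = atan2(p_y, p_x) ≈ 129.24°.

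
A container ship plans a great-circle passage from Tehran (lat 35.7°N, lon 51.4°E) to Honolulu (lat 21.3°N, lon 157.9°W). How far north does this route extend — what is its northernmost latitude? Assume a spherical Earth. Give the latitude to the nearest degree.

≈ 66°N

The great circle lies in the plane with unit normal n̂ = (p₁ × p₂)/|p₁ × p₂|.
Here n̂_z ≈ +0.414; the vertex latitude is φ_max = arccos|n̂_z| ≈ 65.5°.
Check via Clairaut: cos φ_max = |cos φ₁| · sin C = cos(35.7°)·sin(30.7°) ≈ 0.414, again giving ≈ 65.5°.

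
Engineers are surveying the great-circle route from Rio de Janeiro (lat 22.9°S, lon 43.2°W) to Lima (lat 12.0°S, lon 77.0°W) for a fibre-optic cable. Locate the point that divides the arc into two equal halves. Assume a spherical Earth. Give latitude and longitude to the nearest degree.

Convert each endpoint to a unit vector on the sphere (x = cos φ cos λ, y = cos φ sin λ, z = sin φ).
The central angle between the endpoints is δ = arccos(p₁·p₂) ≈ 0.592 rad (33.9°).
Interpolate at f = 1/2 with slerp weights a = sin((1−f)δ)/sin δ ≈ 0.523, b = sin(fδ)/sin δ ≈ 0.523.
p = a·p₁ + b·p₂ ≈ (0.466, -0.828, -0.312); φ = arcsin(p_z) ≈ -18.19°, λ = atan2(p_y, p_x) ≈ -60.62°.

≈ lat 18°S, lon 61°W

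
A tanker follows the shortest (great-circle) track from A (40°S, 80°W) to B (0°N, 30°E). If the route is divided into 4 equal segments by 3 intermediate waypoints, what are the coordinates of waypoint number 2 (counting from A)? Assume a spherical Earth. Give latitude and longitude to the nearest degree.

≈ (32°S, 14°W)

The haversine formula gives a central angle δ ≈ 1.836 rad (105.2°) between the endpoints.
Interpolate at f = 2/4 with slerp weights a = sin((1−f)δ)/sin δ ≈ 0.823, b = sin(fδ)/sin δ ≈ 0.823.
p = a·p₁ + b·p₂ ≈ (0.822, -0.209, -0.529); φ = arcsin(p_z) ≈ -31.94°, λ = atan2(p_y, p_x) ≈ -14.29°.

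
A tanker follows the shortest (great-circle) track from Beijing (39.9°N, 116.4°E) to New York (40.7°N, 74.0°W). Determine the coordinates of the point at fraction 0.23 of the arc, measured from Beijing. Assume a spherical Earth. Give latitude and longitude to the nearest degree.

Write both endpoints as unit vectors p₁, p₂ with components (cos φ cos λ, cos φ sin λ, sin φ).
The central angle between the endpoints is δ = arccos(p₁·p₂) ≈ 1.725 rad (98.8°).
Interpolate at f = 0.23 with slerp weights a = sin((1−f)δ)/sin δ ≈ 0.982, b = sin(fδ)/sin δ ≈ 0.391.
p = a·p₁ + b·p₂ ≈ (-0.253, 0.390, 0.885); φ = arcsin(p_z) ≈ 62.28°, λ = atan2(p_y, p_x) ≈ 123.01°.

≈ (62°N, 123°E)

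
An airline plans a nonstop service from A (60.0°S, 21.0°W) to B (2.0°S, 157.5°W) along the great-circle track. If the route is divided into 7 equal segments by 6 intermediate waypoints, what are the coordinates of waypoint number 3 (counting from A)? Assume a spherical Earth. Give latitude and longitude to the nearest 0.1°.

From cos δ = sin φ₁ sin φ₂ + cos φ₁ cos φ₂ cos Δλ, the central angle is δ ≈ 1.909 rad (109.4°).
Interpolate at f = 3/7 with slerp weights a = sin((1−f)δ)/sin δ ≈ 0.941, b = sin(fδ)/sin δ ≈ 0.774.
p = a·p₁ + b·p₂ ≈ (-0.276, -0.465, -0.842); φ = arcsin(p_z) ≈ -57.31°, λ = atan2(p_y, p_x) ≈ -120.68°.

≈ (57.3°S, 120.7°W)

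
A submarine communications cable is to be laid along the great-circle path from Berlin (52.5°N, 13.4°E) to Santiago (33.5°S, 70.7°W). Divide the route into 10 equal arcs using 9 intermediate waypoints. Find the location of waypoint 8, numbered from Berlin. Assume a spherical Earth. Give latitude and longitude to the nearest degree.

Write both endpoints as unit vectors p₁, p₂ with components (cos φ cos λ, cos φ sin λ, sin φ).
The central angle between the endpoints is δ = arccos(p₁·p₂) ≈ 1.967 rad (112.7°).
Interpolate at f = 8/10 with slerp weights a = sin((1−f)δ)/sin δ ≈ 0.415, b = sin(fδ)/sin δ ≈ 1.084.
p = a·p₁ + b·p₂ ≈ (0.545, -0.794, -0.269); φ = arcsin(p_z) ≈ -15.58°, λ = atan2(p_y, p_x) ≈ -55.56°.

≈ 16°S, 56°W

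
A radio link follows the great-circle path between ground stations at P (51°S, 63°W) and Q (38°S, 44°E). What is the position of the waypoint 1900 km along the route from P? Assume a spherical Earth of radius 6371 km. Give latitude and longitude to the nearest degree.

From cos δ = sin φ₁ sin φ₂ + cos φ₁ cos φ₂ cos Δλ, the central angle is δ ≈ 1.231 rad (70.5°). The total great-circle distance is δ·R ≈ 1.231 × 6371 ≈ 7842 km, so the target fraction is f = 1900/7842 ≈ 0.242.
Interpolate at f ≈ 0.242 with slerp weights a = sin((1−f)δ)/sin δ ≈ 0.852, b = sin(fδ)/sin δ ≈ 0.312.
p = a·p₁ + b·p₂ ≈ (0.420, -0.307, -0.854); φ = arcsin(p_z) ≈ -58.64°, λ = atan2(p_y, p_x) ≈ -36.17°.

≈ (59°S, 36°W)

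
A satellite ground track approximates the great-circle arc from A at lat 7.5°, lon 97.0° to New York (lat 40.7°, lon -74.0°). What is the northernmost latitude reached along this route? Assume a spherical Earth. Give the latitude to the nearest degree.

The great circle lies in the plane with unit normal n̂ = (p₁ × p₂)/|p₁ × p₂|.
Here n̂_z ≈ -0.156; the vertex latitude is φ_max = arccos|n̂_z| ≈ 81.0°.
Check via Clairaut: cos φ_max = |cos φ₁| · sin C = cos(7.5°)·sin(9.1°) ≈ 0.156, again giving ≈ 81.0°.

≈ 81°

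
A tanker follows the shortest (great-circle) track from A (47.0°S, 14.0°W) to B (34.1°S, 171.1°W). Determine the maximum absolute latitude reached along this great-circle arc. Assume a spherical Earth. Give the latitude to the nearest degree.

≈ 77°S

The great circle lies in the plane with unit normal n̂ = (p₁ × p₂)/|p₁ × p₂|.
Here n̂_z ≈ -0.221; the vertex latitude is φ_max = arccos|n̂_z| ≈ 77.2°.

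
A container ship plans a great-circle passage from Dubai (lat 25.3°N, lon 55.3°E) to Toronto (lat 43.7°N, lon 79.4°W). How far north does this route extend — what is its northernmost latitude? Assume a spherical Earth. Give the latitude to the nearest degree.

The great circle lies in the plane with unit normal n̂ = (p₁ × p₂)/|p₁ × p₂|.
Here n̂_z ≈ -0.471; the vertex latitude is φ_max = arccos|n̂_z| ≈ 61.9°.

≈ 62°N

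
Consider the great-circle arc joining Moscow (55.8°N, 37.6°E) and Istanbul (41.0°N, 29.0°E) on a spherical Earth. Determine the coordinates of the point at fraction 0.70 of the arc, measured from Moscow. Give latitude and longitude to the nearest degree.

≈ (46°N, 31°E)

Write both endpoints as unit vectors p₁, p₂ with components (cos φ cos λ, cos φ sin λ, sin φ).
The central angle between the endpoints is δ = arccos(p₁·p₂) ≈ 0.276 rad (15.8°).
Interpolate at f = 0.70 with slerp weights a = sin((1−f)δ)/sin δ ≈ 0.304, b = sin(fδ)/sin δ ≈ 0.705.
p = a·p₁ + b·p₂ ≈ (0.600, 0.362, 0.713); φ = arcsin(p_z) ≈ 45.50°, λ = atan2(p_y, p_x) ≈ 31.09°.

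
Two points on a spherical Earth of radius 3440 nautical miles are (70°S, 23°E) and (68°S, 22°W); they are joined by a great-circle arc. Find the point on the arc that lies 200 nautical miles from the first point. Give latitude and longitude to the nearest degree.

≈ (71°S, 13°E)

Convert each endpoint to a unit vector on the sphere (x = cos φ cos λ, y = cos φ sin λ, z = sin φ).
The central angle between the endpoints is δ = arccos(p₁·p₂) ≈ 0.277 rad (15.9°). The total great-circle distance is δ·R ≈ 0.277 × 3440 ≈ 953 nmi, so the target fraction is f = 200/953 ≈ 0.210.
Interpolate at f ≈ 0.210 with slerp weights a = sin((1−f)δ)/sin δ ≈ 0.794, b = sin(fδ)/sin δ ≈ 0.212.
p = a·p₁ + b·p₂ ≈ (0.324, 0.076, -0.943); φ = arcsin(p_z) ≈ -70.57°, λ = atan2(p_y, p_x) ≈ 13.26°.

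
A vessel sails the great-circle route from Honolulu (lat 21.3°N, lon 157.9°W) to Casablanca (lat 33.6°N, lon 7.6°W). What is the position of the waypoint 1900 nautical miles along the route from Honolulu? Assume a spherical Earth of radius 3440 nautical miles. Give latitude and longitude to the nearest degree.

≈ lat 48°N, lon 136°W

The haversine formula gives a central angle δ ≈ 2.064 rad (118.2°) between the endpoints. The total great-circle distance is δ·R ≈ 2.064 × 3440 ≈ 7099 nmi, so the target fraction is f = 1900/7099 ≈ 0.268.
Interpolate at f ≈ 0.268 with slerp weights a = sin((1−f)δ)/sin δ ≈ 1.133, b = sin(fδ)/sin δ ≈ 0.596.
p = a·p₁ + b·p₂ ≈ (-0.486, -0.463, 0.741); φ = arcsin(p_z) ≈ 47.83°, λ = atan2(p_y, p_x) ≈ -136.43°.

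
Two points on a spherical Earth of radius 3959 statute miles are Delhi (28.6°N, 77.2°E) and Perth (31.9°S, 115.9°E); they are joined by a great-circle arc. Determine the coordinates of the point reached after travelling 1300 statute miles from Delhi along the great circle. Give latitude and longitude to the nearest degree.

Write both endpoints as unit vectors p₁, p₂ with components (cos φ cos λ, cos φ sin λ, sin φ).
The central angle between the endpoints is δ = arccos(p₁·p₂) ≈ 1.236 rad (70.8°). The total great-circle distance is δ·R ≈ 1.236 × 3959 ≈ 4893 mi, so the target fraction is f = 1300/4893 ≈ 0.266.
Interpolate at f ≈ 0.266 with slerp weights a = sin((1−f)δ)/sin δ ≈ 0.834, b = sin(fδ)/sin δ ≈ 0.341.
p = a·p₁ + b·p₂ ≈ (0.036, 0.975, 0.219); φ = arcsin(p_z) ≈ 12.65°, λ = atan2(p_y, p_x) ≈ 87.91°.

≈ 13°N, 88°E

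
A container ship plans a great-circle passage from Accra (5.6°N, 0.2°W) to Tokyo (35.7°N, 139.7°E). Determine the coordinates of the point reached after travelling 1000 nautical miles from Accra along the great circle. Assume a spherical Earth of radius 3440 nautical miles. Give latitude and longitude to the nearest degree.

≈ 18°N, 11°E

Write both endpoints as unit vectors p₁, p₂ with components (cos φ cos λ, cos φ sin λ, sin φ).
The central angle between the endpoints is δ = arccos(p₁·p₂) ≈ 2.167 rad (124.1°). The total great-circle distance is δ·R ≈ 2.167 × 3440 ≈ 7454 nmi, so the target fraction is f = 1000/7454 ≈ 0.134.
Interpolate at f ≈ 0.134 with slerp weights a = sin((1−f)δ)/sin δ ≈ 1.152, b = sin(fδ)/sin δ ≈ 0.346.
p = a·p₁ + b·p₂ ≈ (0.932, 0.178, 0.315); φ = arcsin(p_z) ≈ 18.33°, λ = atan2(p_y, p_x) ≈ 10.80°.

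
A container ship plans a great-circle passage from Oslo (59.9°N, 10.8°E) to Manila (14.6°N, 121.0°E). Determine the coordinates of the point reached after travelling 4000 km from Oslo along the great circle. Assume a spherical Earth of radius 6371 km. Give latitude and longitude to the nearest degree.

≈ 55°N, 81°E

From cos δ = sin φ₁ sin φ₂ + cos φ₁ cos φ₂ cos Δλ, the central angle is δ ≈ 1.520 rad (87.1°). The total great-circle distance is δ·R ≈ 1.520 × 6371 ≈ 9686 km, so the target fraction is f = 4000/9686 ≈ 0.413.
Interpolate at f ≈ 0.413 with slerp weights a = sin((1−f)δ)/sin δ ≈ 0.780, b = sin(fδ)/sin δ ≈ 0.588.
p = a·p₁ + b·p₂ ≈ (0.091, 0.561, 0.823); φ = arcsin(p_z) ≈ 55.36°, λ = atan2(p_y, p_x) ≈ 80.80°.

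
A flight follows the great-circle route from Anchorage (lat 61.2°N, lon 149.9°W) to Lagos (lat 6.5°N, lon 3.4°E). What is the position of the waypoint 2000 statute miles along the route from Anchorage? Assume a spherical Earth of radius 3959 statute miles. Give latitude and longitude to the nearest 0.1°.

≈ lat 76.5°N, lon 71.7°W

Write both endpoints as unit vectors p₁, p₂ with components (cos φ cos λ, cos φ sin λ, sin φ).
The central angle between the endpoints is δ = arccos(p₁·p₂) ≈ 1.905 rad (109.2°). The total great-circle distance is δ·R ≈ 1.905 × 3959 ≈ 7544 mi, so the target fraction is f = 2000/7544 ≈ 0.265.
Interpolate at f ≈ 0.265 with slerp weights a = sin((1−f)δ)/sin δ ≈ 1.043, b = sin(fδ)/sin δ ≈ 0.512.
p = a·p₁ + b·p₂ ≈ (0.073, -0.222, 0.972); φ = arcsin(p_z) ≈ 76.49°, λ = atan2(p_y, p_x) ≈ -71.71°.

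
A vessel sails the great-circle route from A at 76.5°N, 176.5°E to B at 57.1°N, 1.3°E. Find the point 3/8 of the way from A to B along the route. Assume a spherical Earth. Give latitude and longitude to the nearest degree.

Convert each endpoint to a unit vector on the sphere (x = cos φ cos λ, y = cos φ sin λ, z = sin φ).
The central angle between the endpoints is δ = arccos(p₁·p₂) ≈ 0.809 rad (46.4°).
Interpolate at f = 3/8 with slerp weights a = sin((1−f)δ)/sin δ ≈ 0.669, b = sin(fδ)/sin δ ≈ 0.413.
p = a·p₁ + b·p₂ ≈ (0.068, 0.015, 0.998); φ = arcsin(p_z) ≈ 86.00°, λ = atan2(p_y, p_x) ≈ 12.10°.

≈ 86°N, 12°E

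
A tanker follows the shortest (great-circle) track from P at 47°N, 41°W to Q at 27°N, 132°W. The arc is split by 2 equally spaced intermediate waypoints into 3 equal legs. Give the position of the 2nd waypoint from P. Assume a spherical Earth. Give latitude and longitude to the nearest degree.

≈ 42°N, 109°W

Write both endpoints as unit vectors p₁, p₂ with components (cos φ cos λ, cos φ sin λ, sin φ).
The central angle between the endpoints is δ = arccos(p₁·p₂) ≈ 1.244 rad (71.3°).
Interpolate at f = 2/3 with slerp weights a = sin((1−f)δ)/sin δ ≈ 0.425, b = sin(fδ)/sin δ ≈ 0.779.
p = a·p₁ + b·p₂ ≈ (-0.245, -0.706, 0.665); φ = arcsin(p_z) ≈ 41.65°, λ = atan2(p_y, p_x) ≈ -109.16°.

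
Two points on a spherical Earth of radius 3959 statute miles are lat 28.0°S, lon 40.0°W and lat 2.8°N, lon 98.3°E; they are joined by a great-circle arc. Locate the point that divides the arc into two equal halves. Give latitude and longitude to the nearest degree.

≈ lat 32°S, lon 38°E

Convert each endpoint to a unit vector on the sphere (x = cos φ cos λ, y = cos φ sin λ, z = sin φ).
The central angle between the endpoints is δ = arccos(p₁·p₂) ≈ 2.320 rad (133.0°).
Interpolate at f = 1/2 with slerp weights a = sin((1−f)δ)/sin δ ≈ 1.253, b = sin(fδ)/sin δ ≈ 1.253.
p = a·p₁ + b·p₂ ≈ (0.667, 0.527, -0.527); φ = arcsin(p_z) ≈ -31.80°, λ = atan2(p_y, p_x) ≈ 38.33°.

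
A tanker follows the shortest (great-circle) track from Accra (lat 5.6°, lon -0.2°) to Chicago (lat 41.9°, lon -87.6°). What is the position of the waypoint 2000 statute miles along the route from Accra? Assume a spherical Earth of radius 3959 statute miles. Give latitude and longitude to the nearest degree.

≈ lat 24°, lon -24°

From cos δ = sin φ₁ sin φ₂ + cos φ₁ cos φ₂ cos Δλ, the central angle is δ ≈ 1.472 rad (84.3°). The total great-circle distance is δ·R ≈ 1.472 × 3959 ≈ 5827 mi, so the target fraction is f = 2000/5827 ≈ 0.343.
Interpolate at f ≈ 0.343 with slerp weights a = sin((1−f)δ)/sin δ ≈ 0.827, b = sin(fδ)/sin δ ≈ 0.486.
p = a·p₁ + b·p₂ ≈ (0.838, -0.365, 0.406); φ = arcsin(p_z) ≈ 23.92°, λ = atan2(p_y, p_x) ≈ -23.50°.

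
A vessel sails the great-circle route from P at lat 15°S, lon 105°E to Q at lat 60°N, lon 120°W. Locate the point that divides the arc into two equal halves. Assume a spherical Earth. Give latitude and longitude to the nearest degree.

Convert each endpoint to a unit vector on the sphere (x = cos φ cos λ, y = cos φ sin λ, z = sin φ).
The central angle between the endpoints is δ = arccos(p₁·p₂) ≈ 2.172 rad (124.4°).
Interpolate at f = 1/2 with slerp weights a = sin((1−f)δ)/sin δ ≈ 1.073, b = sin(fδ)/sin δ ≈ 1.073.
p = a·p₁ + b·p₂ ≈ (-0.536, 0.536, 0.651); φ = arcsin(p_z) ≈ 40.65°, λ = atan2(p_y, p_x) ≈ 135.00°.

≈ lat 41°N, lon 135°E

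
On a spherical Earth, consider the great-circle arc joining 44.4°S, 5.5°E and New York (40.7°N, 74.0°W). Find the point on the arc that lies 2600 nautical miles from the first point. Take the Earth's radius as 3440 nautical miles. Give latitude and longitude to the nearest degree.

From cos δ = sin φ₁ sin φ₂ + cos φ₁ cos φ₂ cos Δλ, the central angle is δ ≈ 1.936 rad (110.9°). The total great-circle distance is δ·R ≈ 1.936 × 3440 ≈ 6661 nmi, so the target fraction is f = 2600/6661 ≈ 0.390.
Interpolate at f ≈ 0.390 with slerp weights a = sin((1−f)δ)/sin δ ≈ 0.990, b = sin(fδ)/sin δ ≈ 0.734.
p = a·p₁ + b·p₂ ≈ (0.858, -0.467, -0.214); φ = arcsin(p_z) ≈ -12.35°, λ = atan2(p_y, p_x) ≈ -28.59°.

≈ 12°S, 29°W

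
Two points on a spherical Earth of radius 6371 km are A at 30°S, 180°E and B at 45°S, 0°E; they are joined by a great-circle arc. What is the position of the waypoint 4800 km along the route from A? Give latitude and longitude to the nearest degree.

Convert each endpoint to a unit vector on the sphere (x = cos φ cos λ, y = cos φ sin λ, z = sin φ).
The central angle between the endpoints is δ = arccos(p₁·p₂) ≈ 1.833 rad (105.0°). The total great-circle distance is δ·R ≈ 1.833 × 6371 ≈ 11675 km, so the target fraction is f = 4800/11675 ≈ 0.411.
Interpolate at f ≈ 0.411 with slerp weights a = sin((1−f)δ)/sin δ ≈ 0.913, b = sin(fδ)/sin δ ≈ 0.708.
p = a·p₁ + b·p₂ ≈ (-0.290, 0.000, -0.957); φ = arcsin(p_z) ≈ -73.17°, λ = atan2(p_y, p_x) ≈ 180.00°.

≈ 73°S, 180°E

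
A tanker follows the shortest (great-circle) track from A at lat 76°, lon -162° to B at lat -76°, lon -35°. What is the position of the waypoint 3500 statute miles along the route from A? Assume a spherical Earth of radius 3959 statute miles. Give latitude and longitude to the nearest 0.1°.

From cos δ = sin φ₁ sin φ₂ + cos φ₁ cos φ₂ cos Δλ, the central angle is δ ≈ 2.925 rad (167.6°). The total great-circle distance is δ·R ≈ 2.925 × 3959 ≈ 11581 mi, so the target fraction is f = 3500/11581 ≈ 0.302.
Interpolate at f ≈ 0.302 with slerp weights a = sin((1−f)δ)/sin δ ≈ 4.153, b = sin(fδ)/sin δ ≈ 3.603.
p = a·p₁ + b·p₂ ≈ (-0.242, -0.810, 0.534); φ = arcsin(p_z) ≈ 32.26°, λ = atan2(p_y, p_x) ≈ -106.60°.

≈ lat 32.3°, lon -106.6°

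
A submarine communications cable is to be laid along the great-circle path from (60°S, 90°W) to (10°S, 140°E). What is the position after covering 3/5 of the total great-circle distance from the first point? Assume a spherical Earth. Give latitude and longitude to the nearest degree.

Write both endpoints as unit vectors p₁, p₂ with components (cos φ cos λ, cos φ sin λ, sin φ).
The central angle between the endpoints is δ = arccos(p₁·p₂) ≈ 1.738 rad (99.6°).
Interpolate at f = 3/5 with slerp weights a = sin((1−f)δ)/sin δ ≈ 0.649, b = sin(fδ)/sin δ ≈ 0.876.
p = a·p₁ + b·p₂ ≈ (-0.661, 0.230, -0.715); φ = arcsin(p_z) ≈ -45.61°, λ = atan2(p_y, p_x) ≈ 160.83°.

≈ (46°S, 161°E)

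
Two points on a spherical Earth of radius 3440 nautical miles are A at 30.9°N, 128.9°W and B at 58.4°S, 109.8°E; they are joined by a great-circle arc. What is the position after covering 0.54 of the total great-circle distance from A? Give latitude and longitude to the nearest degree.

Convert each endpoint to a unit vector on the sphere (x = cos φ cos λ, y = cos φ sin λ, z = sin φ).
The central angle between the endpoints is δ = arccos(p₁·p₂) ≈ 2.306 rad (132.1°).
Interpolate at f = 0.54 with slerp weights a = sin((1−f)δ)/sin δ ≈ 1.177, b = sin(fδ)/sin δ ≈ 1.278.
p = a·p₁ + b·p₂ ≈ (-0.861, -0.156, -0.484); φ = arcsin(p_z) ≈ -28.94°, λ = atan2(p_y, p_x) ≈ -169.73°.

≈ 29°S, 170°W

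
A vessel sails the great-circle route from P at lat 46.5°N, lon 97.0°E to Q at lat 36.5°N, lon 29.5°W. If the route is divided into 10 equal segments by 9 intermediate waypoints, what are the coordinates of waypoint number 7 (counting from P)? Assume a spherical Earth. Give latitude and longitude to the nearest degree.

Convert each endpoint to a unit vector on the sphere (x = cos φ cos λ, y = cos φ sin λ, z = sin φ).
The central angle between the endpoints is δ = arccos(p₁·p₂) ≈ 1.468 rad (84.1°).
Interpolate at f = 7/10 with slerp weights a = sin((1−f)δ)/sin δ ≈ 0.429, b = sin(fδ)/sin δ ≈ 0.861.
p = a·p₁ + b·p₂ ≈ (0.566, -0.048, 0.823); φ = arcsin(p_z) ≈ 55.37°, λ = atan2(p_y, p_x) ≈ -4.83°.

≈ lat 55°N, lon 5°W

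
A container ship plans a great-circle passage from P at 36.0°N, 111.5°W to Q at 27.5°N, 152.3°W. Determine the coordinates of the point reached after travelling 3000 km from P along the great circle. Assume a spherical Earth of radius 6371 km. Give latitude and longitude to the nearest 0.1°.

≈ 30.7°N, 143.3°W

From cos δ = sin φ₁ sin φ₂ + cos φ₁ cos φ₂ cos Δλ, the central angle is δ ≈ 0.619 rad (35.4°). The total great-circle distance is δ·R ≈ 0.619 × 6371 ≈ 3942 km, so the target fraction is f = 3000/3942 ≈ 0.761.
Interpolate at f ≈ 0.761 with slerp weights a = sin((1−f)δ)/sin δ ≈ 0.254, b = sin(fδ)/sin δ ≈ 0.782.
p = a·p₁ + b·p₂ ≈ (-0.690, -0.514, 0.510); φ = arcsin(p_z) ≈ 30.69°, λ = atan2(p_y, p_x) ≈ -143.32°.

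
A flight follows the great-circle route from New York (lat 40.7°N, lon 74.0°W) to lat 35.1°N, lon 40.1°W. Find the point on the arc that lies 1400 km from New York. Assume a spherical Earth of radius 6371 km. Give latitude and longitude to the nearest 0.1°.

≈ lat 39.3°N, lon 57.6°W

The haversine formula gives a central angle δ ≈ 0.474 rad (27.2°) between the endpoints. The total great-circle distance is δ·R ≈ 0.474 × 6371 ≈ 3019 km, so the target fraction is f = 1400/3019 ≈ 0.464.
Interpolate at f ≈ 0.464 with slerp weights a = sin((1−f)δ)/sin δ ≈ 0.551, b = sin(fδ)/sin δ ≈ 0.478.
p = a·p₁ + b·p₂ ≈ (0.414, -0.653, 0.634); φ = arcsin(p_z) ≈ 39.34°, λ = atan2(p_y, p_x) ≈ -57.63°.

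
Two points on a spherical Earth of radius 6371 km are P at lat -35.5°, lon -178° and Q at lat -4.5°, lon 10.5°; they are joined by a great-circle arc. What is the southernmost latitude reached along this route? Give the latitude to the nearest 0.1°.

The great circle lies in the plane with unit normal n̂ = (p₁ × p₂)/|p₁ × p₂|.
Here n̂_z ≈ -0.184; the vertex latitude is φ_max = arccos|n̂_z| ≈ 79.4°.
Check via Clairaut: cos φ_max = |cos φ₁| · sin C = cos(35.5°)·sin(167.0°) ≈ 0.184, again giving ≈ 79.4°.

≈ -79.4°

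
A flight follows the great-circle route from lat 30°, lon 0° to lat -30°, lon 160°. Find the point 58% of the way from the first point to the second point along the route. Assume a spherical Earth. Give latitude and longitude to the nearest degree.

≈ lat -7°, lon 91°

Convert each endpoint to a unit vector on the sphere (x = cos φ cos λ, y = cos φ sin λ, z = sin φ).
The central angle between the endpoints is δ = arccos(p₁·p₂) ≈ 2.840 rad (162.7°).
Interpolate at f = 0.58 with slerp weights a = sin((1−f)δ)/sin δ ≈ 3.125, b = sin(fδ)/sin δ ≈ 3.353.
p = a·p₁ + b·p₂ ≈ (-0.022, 0.993, -0.114); φ = arcsin(p_z) ≈ -6.54°, λ = atan2(p_y, p_x) ≈ 91.28°.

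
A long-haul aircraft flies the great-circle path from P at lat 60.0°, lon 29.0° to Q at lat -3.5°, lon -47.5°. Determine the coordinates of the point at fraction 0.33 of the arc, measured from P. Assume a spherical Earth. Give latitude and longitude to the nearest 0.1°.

Convert each endpoint to a unit vector on the sphere (x = cos φ cos λ, y = cos φ sin λ, z = sin φ).
The central angle between the endpoints is δ = arccos(p₁·p₂) ≈ 1.507 rad (86.4°).
Interpolate at f = 0.33 with slerp weights a = sin((1−f)δ)/sin δ ≈ 0.848, b = sin(fδ)/sin δ ≈ 0.478.
p = a·p₁ + b·p₂ ≈ (0.693, -0.146, 0.706); φ = arcsin(p_z) ≈ 44.88°, λ = atan2(p_y, p_x) ≈ -11.90°.

≈ lat 44.9°, lon -11.9°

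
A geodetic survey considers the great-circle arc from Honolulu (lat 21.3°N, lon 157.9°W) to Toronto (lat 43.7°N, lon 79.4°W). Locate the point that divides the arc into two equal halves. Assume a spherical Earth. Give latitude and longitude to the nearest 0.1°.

≈ lat 39.3°N, lon 124.5°W

Write both endpoints as unit vectors p₁, p₂ with components (cos φ cos λ, cos φ sin λ, sin φ).
The central angle between the endpoints is δ = arccos(p₁·p₂) ≈ 1.175 rad (67.3°).
Interpolate at f = 1/2 with slerp weights a = sin((1−f)δ)/sin δ ≈ 0.601, b = sin(fδ)/sin δ ≈ 0.601.
p = a·p₁ + b·p₂ ≈ (-0.439, -0.638, 0.633); φ = arcsin(p_z) ≈ 39.29°, λ = atan2(p_y, p_x) ≈ -124.53°.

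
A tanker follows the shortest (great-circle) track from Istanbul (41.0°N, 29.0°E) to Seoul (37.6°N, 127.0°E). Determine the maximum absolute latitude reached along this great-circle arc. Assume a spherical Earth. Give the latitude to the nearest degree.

≈ 51°N

The great circle lies in the plane with unit normal n̂ = (p₁ × p₂)/|p₁ × p₂|.
Here n̂_z ≈ +0.624; the vertex latitude is φ_max = arccos|n̂_z| ≈ 51.4°.
Check via Clairaut: cos φ_max = |cos φ₁| · sin C = cos(41.0°)·sin(55.8°) ≈ 0.624, again giving ≈ 51.4°.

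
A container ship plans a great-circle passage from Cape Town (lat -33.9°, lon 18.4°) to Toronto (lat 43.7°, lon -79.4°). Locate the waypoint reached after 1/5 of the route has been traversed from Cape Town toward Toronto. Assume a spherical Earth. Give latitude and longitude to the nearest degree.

Write both endpoints as unit vectors p₁, p₂ with components (cos φ cos λ, cos φ sin λ, sin φ).
The central angle between the endpoints is δ = arccos(p₁·p₂) ≈ 2.056 rad (117.8°).
Interpolate at f = 1/5 with slerp weights a = sin((1−f)δ)/sin δ ≈ 1.128, b = sin(fδ)/sin δ ≈ 0.452.
p = a·p₁ + b·p₂ ≈ (0.948, -0.026, -0.317); φ = arcsin(p_z) ≈ -18.46°, λ = atan2(p_y, p_x) ≈ -1.56°.

≈ lat -18°, lon -2°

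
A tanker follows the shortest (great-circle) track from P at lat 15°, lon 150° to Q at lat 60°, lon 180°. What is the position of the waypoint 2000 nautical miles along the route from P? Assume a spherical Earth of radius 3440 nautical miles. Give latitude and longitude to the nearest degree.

≈ lat 46°, lon 165°

Convert each endpoint to a unit vector on the sphere (x = cos φ cos λ, y = cos φ sin λ, z = sin φ).
The central angle between the endpoints is δ = arccos(p₁·p₂) ≈ 0.873 rad (50.0°). The total great-circle distance is δ·R ≈ 0.873 × 3440 ≈ 3004 nmi, so the target fraction is f = 2000/3004 ≈ 0.666.
Interpolate at f ≈ 0.666 with slerp weights a = sin((1−f)δ)/sin δ ≈ 0.375, b = sin(fδ)/sin δ ≈ 0.717.
p = a·p₁ + b·p₂ ≈ (-0.672, 0.181, 0.718); φ = arcsin(p_z) ≈ 45.87°, λ = atan2(p_y, p_x) ≈ 164.91°.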